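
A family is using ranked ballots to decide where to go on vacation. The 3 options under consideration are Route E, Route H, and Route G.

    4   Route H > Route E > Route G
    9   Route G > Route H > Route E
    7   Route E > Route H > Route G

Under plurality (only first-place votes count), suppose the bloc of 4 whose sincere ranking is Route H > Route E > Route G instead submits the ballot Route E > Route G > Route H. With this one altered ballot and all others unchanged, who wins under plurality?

Route E

First-place totals with the altered ballot: Route E 11, Route H 0, Route G 9.
The switch changes the winner from Route G to Route E.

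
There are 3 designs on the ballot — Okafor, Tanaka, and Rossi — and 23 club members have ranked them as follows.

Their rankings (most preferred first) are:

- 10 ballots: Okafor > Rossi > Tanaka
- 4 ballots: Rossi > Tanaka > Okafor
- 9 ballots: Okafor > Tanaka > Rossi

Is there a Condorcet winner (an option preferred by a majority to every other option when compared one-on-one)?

Head-to-head results (23 voters total):
Okafor vs Tanaka: Okafor wins 19–4.
Okafor vs Rossi: Okafor wins 19–4.
Tanaka vs Rossi: Rossi wins 14–9.
Okafor beats each rival — Tanaka (19–4), Rossi (19–4) — so Okafor is the Condorcet winner.

Yes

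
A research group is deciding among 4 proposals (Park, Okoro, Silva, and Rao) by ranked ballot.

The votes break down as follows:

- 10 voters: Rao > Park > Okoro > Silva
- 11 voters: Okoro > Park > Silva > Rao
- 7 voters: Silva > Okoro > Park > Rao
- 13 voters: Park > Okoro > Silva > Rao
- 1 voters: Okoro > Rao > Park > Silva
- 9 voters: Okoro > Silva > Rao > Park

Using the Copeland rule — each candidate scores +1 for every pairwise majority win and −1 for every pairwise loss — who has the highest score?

Okoro

Pairwise results:
  Park vs Okoro: Okoro wins 28–23.
  Park vs Silva: Park wins 35–16.
  Park vs Rao: Park wins 31–20.
  Okoro vs Silva: Okoro wins 44–7.
  Okoro vs Rao: Okoro wins 41–10.
  Silva vs Rao: Silva wins 40–11.
Copeland scores (wins − losses):
  Park: 2 − 1 = 1
  Okoro: 3 − 0 = 3
  Silva: 1 − 2 = -1
  Rao: 0 − 3 = -3
Okoro has the best Copeland score.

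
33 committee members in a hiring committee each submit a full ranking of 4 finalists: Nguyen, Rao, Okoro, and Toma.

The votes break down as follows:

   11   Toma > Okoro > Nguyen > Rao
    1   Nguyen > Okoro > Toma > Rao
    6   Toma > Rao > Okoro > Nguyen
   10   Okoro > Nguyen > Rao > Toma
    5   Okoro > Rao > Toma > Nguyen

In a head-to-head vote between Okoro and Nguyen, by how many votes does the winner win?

Ballots ranking Okoro above Nguyen: 11+6+10+5 = 32.
Ballots ranking Nguyen above Okoro: 1.
Okoro wins 32–1, a margin of 31.

31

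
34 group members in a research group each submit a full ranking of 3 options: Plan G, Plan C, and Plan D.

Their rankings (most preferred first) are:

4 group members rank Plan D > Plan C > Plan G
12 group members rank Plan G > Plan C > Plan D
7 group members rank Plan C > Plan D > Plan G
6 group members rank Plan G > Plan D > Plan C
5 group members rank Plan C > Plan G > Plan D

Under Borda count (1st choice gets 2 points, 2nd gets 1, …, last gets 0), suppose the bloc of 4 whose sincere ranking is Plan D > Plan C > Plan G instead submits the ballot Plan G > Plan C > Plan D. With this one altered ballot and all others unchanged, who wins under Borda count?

Plan G

Borda totals with the altered ballot: Plan G 49, Plan C 40, Plan D 13.
The winner is unchanged: still Plan G.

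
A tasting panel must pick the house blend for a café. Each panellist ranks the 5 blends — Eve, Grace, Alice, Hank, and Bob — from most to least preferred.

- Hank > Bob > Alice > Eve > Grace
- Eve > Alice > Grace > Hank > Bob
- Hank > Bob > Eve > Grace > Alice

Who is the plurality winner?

First-place vote totals:
  Eve: 1
  Grace: 0
  Alice: 0
  Hank: 2
  Bob: 0
Hank has the most first-place votes.

Hank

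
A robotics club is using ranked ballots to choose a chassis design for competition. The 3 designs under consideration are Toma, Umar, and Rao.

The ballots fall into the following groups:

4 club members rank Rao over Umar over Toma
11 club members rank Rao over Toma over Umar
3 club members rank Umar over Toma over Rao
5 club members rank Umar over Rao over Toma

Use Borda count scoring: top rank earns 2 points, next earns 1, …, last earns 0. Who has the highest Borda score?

Borda scores:
  Toma: 4·0 + 11·1 + 3·1 + 5·0 = 14
  Umar: 4·1 + 11·0 + 3·2 + 5·2 = 20
  Rao: 4·2 + 11·2 + 3·0 + 5·1 = 35
Rao has the highest total.

Rao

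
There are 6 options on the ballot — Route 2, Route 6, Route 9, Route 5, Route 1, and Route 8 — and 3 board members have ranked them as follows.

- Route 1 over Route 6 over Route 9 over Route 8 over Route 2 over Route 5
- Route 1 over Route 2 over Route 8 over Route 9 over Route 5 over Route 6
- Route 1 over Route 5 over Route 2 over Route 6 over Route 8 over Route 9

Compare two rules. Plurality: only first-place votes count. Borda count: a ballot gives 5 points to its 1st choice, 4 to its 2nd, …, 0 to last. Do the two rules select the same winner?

Plurality first-place counts: Route 2 0, Route 6 0, Route 9 0, Route 5 0, Route 1 3, Route 8 0 → Route 1.
Borda totals: Route 2 8, Route 6 6, Route 9 5, Route 5 5, Route 1 15, Route 8 6 → Route 1.
The two rules agree on Route 1.

Yes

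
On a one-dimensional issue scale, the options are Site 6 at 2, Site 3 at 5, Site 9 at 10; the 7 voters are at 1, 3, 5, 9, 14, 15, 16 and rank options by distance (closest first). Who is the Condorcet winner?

Site 9

With single-peaked preferences on a line, the Condorcet winner is the candidate closest to the median voter.
The median voter (position 9) is closest to Site 9 at 10.
Check: Site 9 vs Site 3 — voters closer to Site 9: 4 of 7.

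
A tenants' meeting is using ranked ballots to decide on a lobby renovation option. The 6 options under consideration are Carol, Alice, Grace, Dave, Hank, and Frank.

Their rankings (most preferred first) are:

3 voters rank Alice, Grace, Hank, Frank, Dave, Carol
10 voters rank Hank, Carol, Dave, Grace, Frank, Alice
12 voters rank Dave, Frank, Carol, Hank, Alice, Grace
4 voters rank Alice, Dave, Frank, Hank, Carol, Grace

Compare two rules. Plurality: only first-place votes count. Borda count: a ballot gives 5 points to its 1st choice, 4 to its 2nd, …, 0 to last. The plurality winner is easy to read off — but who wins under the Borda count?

Dave

Plurality first-place counts: Carol 0, Alice 7, Grace 0, Dave 12, Hank 10, Frank 0 → Dave.
Borda totals: Carol 80, Alice 47, Grace 32, Dave 109, Hank 91, Frank 76 → Dave.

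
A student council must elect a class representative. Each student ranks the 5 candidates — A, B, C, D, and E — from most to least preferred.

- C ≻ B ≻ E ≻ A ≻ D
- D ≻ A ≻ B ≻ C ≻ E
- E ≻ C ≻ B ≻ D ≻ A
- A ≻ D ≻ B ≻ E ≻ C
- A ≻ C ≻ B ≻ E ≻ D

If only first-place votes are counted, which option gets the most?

A

First-place vote totals:
  A: 2
  B: 0
  C: 1
  D: 1
  E: 1
A has the most first-place votes.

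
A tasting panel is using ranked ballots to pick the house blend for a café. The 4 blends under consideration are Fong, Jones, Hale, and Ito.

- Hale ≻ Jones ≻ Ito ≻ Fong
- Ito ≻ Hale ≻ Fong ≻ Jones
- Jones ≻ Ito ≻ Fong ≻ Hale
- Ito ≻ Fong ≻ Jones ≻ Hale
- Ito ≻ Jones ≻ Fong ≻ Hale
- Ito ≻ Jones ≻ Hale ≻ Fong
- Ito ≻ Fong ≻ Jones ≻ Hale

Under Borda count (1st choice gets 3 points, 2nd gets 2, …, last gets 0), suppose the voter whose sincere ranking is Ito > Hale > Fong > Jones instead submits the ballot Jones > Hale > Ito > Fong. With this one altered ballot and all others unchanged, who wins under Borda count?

Borda totals with the altered ballot: Fong 6, Jones 14, Hale 6, Ito 16.
The winner is unchanged: still Ito.

Ito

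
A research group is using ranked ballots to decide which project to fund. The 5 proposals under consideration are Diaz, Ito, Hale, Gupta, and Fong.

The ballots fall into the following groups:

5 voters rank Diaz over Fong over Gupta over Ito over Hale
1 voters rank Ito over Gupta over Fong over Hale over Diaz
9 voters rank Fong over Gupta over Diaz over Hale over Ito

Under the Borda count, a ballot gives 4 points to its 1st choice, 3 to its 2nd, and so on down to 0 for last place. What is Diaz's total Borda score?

38

Borda scores:
  Diaz: 5·4 + 0 + 9·2 = 38
  Ito: 5·1 + 4 + 9·0 = 9
  Hale: 5·0 + 1 + 9·1 = 10
  Gupta: 5·2 + 3 + 9·3 = 40
  Fong: 5·3 + 2 + 9·4 = 53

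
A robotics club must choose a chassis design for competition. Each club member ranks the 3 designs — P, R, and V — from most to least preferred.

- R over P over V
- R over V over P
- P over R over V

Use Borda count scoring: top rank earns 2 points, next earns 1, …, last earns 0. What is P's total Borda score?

Borda scores:
  P: 1 + 0 + 2 = 3
  R: 2 + 2 + 1 = 5
  V: 0 + 1 + 0 = 1

3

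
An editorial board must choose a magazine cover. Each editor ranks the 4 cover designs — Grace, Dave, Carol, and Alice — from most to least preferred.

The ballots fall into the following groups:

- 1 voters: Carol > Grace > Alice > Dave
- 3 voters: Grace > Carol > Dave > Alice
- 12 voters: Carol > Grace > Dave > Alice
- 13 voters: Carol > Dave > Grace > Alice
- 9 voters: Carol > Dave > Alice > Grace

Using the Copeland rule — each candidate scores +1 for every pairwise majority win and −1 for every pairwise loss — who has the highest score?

Pairwise results:
  Grace vs Dave: Dave wins 22–16.
  Grace vs Carol: Carol wins 35–3.
  Grace vs Alice: Grace wins 29–9.
  Dave vs Carol: Carol wins 38–0.
  Dave vs Alice: Dave wins 37–1.
  Carol vs Alice: Carol wins 38–0.
Copeland scores (wins − losses):
  Grace: 1 − 2 = -1
  Dave: 2 − 1 = 1
  Carol: 3 − 0 = 3
  Alice: 0 − 3 = -3
Carol has the best Copeland score.

Carol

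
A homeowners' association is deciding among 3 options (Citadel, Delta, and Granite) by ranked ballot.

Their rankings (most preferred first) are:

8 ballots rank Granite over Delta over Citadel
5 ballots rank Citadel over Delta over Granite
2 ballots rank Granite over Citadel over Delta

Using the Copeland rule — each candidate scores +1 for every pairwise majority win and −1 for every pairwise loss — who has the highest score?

Pairwise results:
  Citadel vs Delta: Delta wins 8–7.
  Citadel vs Granite: Granite wins 10–5.
  Delta vs Granite: Granite wins 10–5.
Copeland scores (wins − losses):
  Citadel: 0 − 2 = -2
  Delta: 1 − 1 = 0
  Granite: 2 − 0 = 2
Granite has the best Copeland score.

Granite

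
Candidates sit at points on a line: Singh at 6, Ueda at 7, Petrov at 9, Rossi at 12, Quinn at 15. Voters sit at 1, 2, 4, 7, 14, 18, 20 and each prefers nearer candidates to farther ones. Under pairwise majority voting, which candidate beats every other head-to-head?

Ueda

With single-peaked preferences on a line, the Condorcet winner is the candidate closest to the median voter.
The median voter (position 7) is closest to Ueda at 7.
Check: Ueda vs Rossi — voters closer to Ueda: 4 of 7.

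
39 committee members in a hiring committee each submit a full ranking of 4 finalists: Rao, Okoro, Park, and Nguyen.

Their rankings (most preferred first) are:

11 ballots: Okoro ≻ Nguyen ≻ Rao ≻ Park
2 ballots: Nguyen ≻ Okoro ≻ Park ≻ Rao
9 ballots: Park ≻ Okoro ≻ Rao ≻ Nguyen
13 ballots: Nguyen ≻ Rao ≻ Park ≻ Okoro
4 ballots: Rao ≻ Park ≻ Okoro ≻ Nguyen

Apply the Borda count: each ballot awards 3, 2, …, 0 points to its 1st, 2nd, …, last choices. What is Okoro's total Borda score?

59

Borda scores:
  Rao: 11·1 + 2·0 + 9·1 + 13·2 + 4·3 = 58
  Okoro: 11·3 + 2·2 + 9·2 + 13·0 + 4·1 = 59
  Park: 11·0 + 2·1 + 9·3 + 13·1 + 4·2 = 50
  Nguyen: 11·2 + 2·3 + 9·0 + 13·3 + 4·0 = 67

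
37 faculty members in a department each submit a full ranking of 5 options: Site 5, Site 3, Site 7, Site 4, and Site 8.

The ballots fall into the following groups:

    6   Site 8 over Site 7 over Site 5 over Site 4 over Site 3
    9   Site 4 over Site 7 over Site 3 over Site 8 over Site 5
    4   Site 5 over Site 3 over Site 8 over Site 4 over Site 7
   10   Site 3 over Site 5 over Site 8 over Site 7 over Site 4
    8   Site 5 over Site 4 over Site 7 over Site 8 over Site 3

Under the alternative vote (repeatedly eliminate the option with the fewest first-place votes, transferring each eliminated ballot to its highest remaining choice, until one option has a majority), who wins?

Round 1: Site 5 12, Site 3 10, Site 4 9, Site 8 6, Site 7 0. Site 7 has the fewest and is eliminated.
Round 2: Site 5 12, Site 3 10, Site 4 9, Site 8 6. Site 8 has the fewest and is eliminated.
Round 3: Site 5 18, Site 3 10, Site 4 9. Site 4 has the fewest and is eliminated.
Round 4: Site 3 19, Site 5 18. Site 3 has a majority.

Site 3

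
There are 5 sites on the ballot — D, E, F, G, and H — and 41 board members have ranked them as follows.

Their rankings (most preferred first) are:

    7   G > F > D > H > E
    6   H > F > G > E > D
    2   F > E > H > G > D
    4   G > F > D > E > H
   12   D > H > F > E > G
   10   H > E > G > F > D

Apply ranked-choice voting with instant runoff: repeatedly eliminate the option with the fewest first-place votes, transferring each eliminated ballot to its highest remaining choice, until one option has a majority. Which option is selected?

D

Round 1: H 16, D 12, G 11, F 2, E 0. E has the fewest and is eliminated.
Round 2: H 16, D 12, G 11, F 2. F has the fewest and is eliminated.
Round 3: H 18, D 12, G 11. G has the fewest and is eliminated.
Round 4: D 23, H 18. D has a majority.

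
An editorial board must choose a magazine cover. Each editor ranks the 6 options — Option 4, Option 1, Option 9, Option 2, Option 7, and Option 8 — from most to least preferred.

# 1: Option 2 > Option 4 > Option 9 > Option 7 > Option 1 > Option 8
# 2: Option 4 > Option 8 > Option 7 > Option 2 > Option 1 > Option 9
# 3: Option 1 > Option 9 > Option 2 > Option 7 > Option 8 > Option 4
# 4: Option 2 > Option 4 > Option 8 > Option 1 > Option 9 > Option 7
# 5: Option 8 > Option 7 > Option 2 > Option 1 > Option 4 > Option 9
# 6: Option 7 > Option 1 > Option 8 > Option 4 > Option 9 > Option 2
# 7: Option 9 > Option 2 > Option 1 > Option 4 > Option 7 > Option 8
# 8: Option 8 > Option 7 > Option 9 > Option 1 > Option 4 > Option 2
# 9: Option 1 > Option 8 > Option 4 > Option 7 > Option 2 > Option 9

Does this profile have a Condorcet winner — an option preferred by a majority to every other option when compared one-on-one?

Head-to-head results (9 voters total):
Option 4 vs Option 1: Option 1 wins 6–3.
Option 4 vs Option 9: Option 4 wins 6–3.
Option 4 vs Option 2: Option 2 wins 5–4.
Option 4 vs Option 7: Option 4 wins 5–4.
Option 4 vs Option 8: Option 8 wins 5–4.
Option 1 vs Option 9: Option 1 wins 6–3.
Option 1 vs Option 2: Option 2 wins 5–4.
Option 1 vs Option 7: Option 7 wins 5–4.
Option 1 vs Option 8: Option 1 wins 5–4.
Option 9 vs Option 2: Option 2 wins 5–4.
Option 9 vs Option 7: Option 7 wins 5–4.
Option 9 vs Option 8: Option 8 wins 6–3.
Option 2 vs Option 7: Option 7 wins 5–4.
Option 2 vs Option 8: Option 8 wins 5–4.
Option 7 vs Option 8: Option 8 wins 5–4.
No candidate beats all others: Option 4 beats Option 7 beats Option 1 beats Option 4, a majority cycle.

No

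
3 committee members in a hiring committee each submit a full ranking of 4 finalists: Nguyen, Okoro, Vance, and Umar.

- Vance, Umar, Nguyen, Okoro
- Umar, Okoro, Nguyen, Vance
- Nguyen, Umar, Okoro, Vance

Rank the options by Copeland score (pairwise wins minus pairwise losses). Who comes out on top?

Pairwise results:
  Nguyen vs Okoro: Nguyen wins 2–1.
  Nguyen vs Vance: Nguyen wins 2–1.
  Nguyen vs Umar: Umar wins 2–1.
  Okoro vs Vance: Okoro wins 2–1.
  Okoro vs Umar: Umar wins 3–0.
  Vance vs Umar: Umar wins 2–1.
Copeland scores (wins − losses):
  Nguyen: 2 − 1 = 1
  Okoro: 1 − 2 = -1
  Vance: 0 − 3 = -3
  Umar: 3 − 0 = 3
Umar has the best Copeland score.

Umar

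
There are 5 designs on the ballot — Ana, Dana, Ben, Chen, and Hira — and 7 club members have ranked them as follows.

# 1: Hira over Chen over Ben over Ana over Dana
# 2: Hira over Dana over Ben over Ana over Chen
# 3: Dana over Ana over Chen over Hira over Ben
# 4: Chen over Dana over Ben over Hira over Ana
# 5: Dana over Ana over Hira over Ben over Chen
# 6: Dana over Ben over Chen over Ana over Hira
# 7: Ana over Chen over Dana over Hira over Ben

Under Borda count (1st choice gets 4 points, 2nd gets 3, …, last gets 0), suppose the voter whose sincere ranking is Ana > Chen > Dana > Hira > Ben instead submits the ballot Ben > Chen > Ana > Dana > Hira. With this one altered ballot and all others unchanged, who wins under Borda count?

Borda totals with the altered ballot: Ana 11, Dana 19, Ben 14, Chen 14, Hira 12.
The winner is unchanged: still Dana.

Dana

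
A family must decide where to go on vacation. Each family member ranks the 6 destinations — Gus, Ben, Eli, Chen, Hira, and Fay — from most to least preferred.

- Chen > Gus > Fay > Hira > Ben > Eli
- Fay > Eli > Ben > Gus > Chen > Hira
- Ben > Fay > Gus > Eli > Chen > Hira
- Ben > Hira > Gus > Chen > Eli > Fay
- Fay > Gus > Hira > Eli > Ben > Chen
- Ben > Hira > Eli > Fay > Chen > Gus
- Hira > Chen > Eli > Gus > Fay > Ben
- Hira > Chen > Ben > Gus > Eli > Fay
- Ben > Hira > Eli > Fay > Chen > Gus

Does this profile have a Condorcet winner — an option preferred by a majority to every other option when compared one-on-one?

Yes

Head-to-head results (9 voters total):
Gus vs Ben: Ben wins 6–3.
Gus vs Eli: Gus wins 5–4.
Gus vs Chen: Chen wins 5–4.
Gus vs Hira: Hira wins 5–4.
Gus vs Fay: Fay wins 5–4.
Ben vs Eli: Ben wins 6–3.
Ben vs Chen: Ben wins 6–3.
Ben vs Hira: Ben wins 5–4.
Ben vs Fay: Ben wins 5–4.
Eli vs Chen: Eli wins 5–4.
Eli vs Hira: Hira wins 7–2.
Eli vs Fay: Eli wins 5–4.
Chen vs Hira: Hira wins 6–3.
Chen vs Fay: Fay wins 5–4.
Hira vs Fay: Hira wins 5–4.
Ben beats each rival — Gus (6–3), Eli (6–3), Chen (6–3), Hira (5–4), Fay (5–4) — so Ben is the Condorcet winner.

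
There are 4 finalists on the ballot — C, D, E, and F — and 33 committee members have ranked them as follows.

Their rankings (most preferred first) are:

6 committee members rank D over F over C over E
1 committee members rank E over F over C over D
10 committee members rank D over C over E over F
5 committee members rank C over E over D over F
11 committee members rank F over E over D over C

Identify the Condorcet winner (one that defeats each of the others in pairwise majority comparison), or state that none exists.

No Condorcet winner

Head-to-head results (33 voters total):
C vs D: D wins 27–6.
C vs E: C wins 21–12.
C vs F: F wins 18–15.
D vs E: E wins 17–16.
D vs F: D wins 21–12.
E vs F: F wins 17–16.
No candidate beats all others: C beats E beats D beats C, a majority cycle.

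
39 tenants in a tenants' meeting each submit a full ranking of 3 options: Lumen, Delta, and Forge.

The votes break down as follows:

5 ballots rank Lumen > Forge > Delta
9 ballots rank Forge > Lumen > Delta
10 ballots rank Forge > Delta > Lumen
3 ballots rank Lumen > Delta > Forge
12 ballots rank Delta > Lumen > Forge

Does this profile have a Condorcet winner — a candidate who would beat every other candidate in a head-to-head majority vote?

Head-to-head results (39 voters total):
Lumen vs Delta: Delta wins 22–17.
Lumen vs Forge: Lumen wins 20–19.
Delta vs Forge: Forge wins 24–15.
No candidate beats all others: Lumen beats Forge beats Delta beats Lumen, a majority cycle.

No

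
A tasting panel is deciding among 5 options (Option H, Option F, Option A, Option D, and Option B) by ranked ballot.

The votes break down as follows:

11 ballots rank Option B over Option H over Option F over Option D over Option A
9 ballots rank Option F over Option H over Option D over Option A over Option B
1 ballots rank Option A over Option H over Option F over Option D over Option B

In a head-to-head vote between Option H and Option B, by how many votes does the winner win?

Ballots ranking Option H above Option B: 9+1 = 10.
Ballots ranking Option B above Option H: 11.
Option B wins 11–10, a margin of 1.

1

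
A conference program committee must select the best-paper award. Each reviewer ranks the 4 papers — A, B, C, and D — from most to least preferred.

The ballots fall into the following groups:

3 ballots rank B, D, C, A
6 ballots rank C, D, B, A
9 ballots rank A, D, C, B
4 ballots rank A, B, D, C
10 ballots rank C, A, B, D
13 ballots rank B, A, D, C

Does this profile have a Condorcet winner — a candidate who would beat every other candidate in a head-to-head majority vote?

Yes

Head-to-head results (45 voters total):
A vs B: A wins 23–22.
A vs C: A wins 26–19.
A vs D: A wins 36–9.
B vs C: C wins 25–20.
B vs D: B wins 30–15.
C vs D: D wins 29–16.
A beats each rival — B (23–22), C (26–19), D (36–9) — so A is the Condorcet winner.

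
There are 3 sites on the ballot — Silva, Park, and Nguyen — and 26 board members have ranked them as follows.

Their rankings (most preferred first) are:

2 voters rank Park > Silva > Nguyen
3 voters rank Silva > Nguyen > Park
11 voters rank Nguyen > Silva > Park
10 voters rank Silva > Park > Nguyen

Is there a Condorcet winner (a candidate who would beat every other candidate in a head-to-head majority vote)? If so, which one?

Head-to-head results (26 voters total):
Silva vs Park: Silva wins 24–2.
Silva vs Nguyen: Silva wins 15–11.
Park vs Nguyen: Nguyen wins 14–12.
Silva beats each rival — Park (24–2), Nguyen (15–11) — so Silva is the Condorcet winner.

Silva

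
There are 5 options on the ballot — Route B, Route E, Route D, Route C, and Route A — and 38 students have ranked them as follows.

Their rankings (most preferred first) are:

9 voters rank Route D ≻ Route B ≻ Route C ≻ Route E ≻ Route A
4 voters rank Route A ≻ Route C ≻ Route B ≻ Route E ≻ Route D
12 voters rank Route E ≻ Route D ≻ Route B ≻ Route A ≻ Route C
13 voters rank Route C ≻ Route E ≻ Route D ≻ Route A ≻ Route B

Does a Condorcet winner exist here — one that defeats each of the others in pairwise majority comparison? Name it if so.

Head-to-head results (38 voters total):
Route B vs Route E: Route E wins 25–13.
Route B vs Route D: Route D wins 34–4.
Route B vs Route C: Route B wins 21–17.
Route B vs Route A: Route B wins 21–17.
Route E vs Route D: Route E wins 29–9.
Route E vs Route C: Route C wins 26–12.
Route E vs Route A: Route E wins 34–4.
Route D vs Route C: Route D wins 21–17.
Route D vs Route A: Route D wins 34–4.
Route C vs Route A: Route C wins 22–16.
No candidate beats all others: Route B beats Route C beats Route E beats Route B, a majority cycle.

No Condorcet winner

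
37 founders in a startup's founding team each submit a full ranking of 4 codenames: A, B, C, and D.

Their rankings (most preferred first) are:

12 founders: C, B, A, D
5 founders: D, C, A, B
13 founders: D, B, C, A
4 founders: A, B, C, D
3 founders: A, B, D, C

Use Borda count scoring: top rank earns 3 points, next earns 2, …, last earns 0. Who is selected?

B

Borda scores:
  A: 12·1 + 5·1 + 13·0 + 4·3 + 3·3 = 38
  B: 12·2 + 5·0 + 13·2 + 4·2 + 3·2 = 64
  C: 12·3 + 5·2 + 13·1 + 4·1 + 3·0 = 63
  D: 12·0 + 5·3 + 13·3 + 4·0 + 3·1 = 57
B has the highest total.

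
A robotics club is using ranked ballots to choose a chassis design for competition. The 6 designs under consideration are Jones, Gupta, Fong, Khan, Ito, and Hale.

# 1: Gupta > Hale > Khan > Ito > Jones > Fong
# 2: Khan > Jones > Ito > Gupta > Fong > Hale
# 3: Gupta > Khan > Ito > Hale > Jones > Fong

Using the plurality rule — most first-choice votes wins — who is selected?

Gupta

First-place vote totals:
  Jones: 0
  Gupta: 2
  Fong: 0
  Khan: 1
  Ito: 0
  Hale: 0
Gupta has the most first-place votes.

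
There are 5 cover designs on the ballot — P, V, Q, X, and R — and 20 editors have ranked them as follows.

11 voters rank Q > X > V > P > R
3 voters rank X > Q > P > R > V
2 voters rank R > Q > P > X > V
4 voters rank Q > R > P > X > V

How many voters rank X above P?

Ballots ranking X above P: 11+3 = 14.
Ballots ranking P above X: 2+4 = 6.
So 14 of 20 voters prefer X to P.

14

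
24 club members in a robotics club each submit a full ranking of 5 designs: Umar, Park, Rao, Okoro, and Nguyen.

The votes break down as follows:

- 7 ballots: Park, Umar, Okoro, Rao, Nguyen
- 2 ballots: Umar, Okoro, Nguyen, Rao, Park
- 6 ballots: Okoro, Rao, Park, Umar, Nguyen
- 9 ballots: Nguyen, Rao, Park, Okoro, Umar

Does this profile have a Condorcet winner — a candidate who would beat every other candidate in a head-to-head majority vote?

No

Head-to-head results (24 voters total):
Umar vs Park: Park wins 22–2.
Umar vs Rao: Rao wins 15–9.
Umar vs Okoro: Okoro wins 15–9.
Umar vs Nguyen: Umar wins 15–9.
Park vs Rao: Rao wins 17–7.
Park vs Okoro: Park wins 16–8.
Park vs Nguyen: Park wins 13–11.
Rao vs Okoro: Okoro wins 15–9.
Rao vs Nguyen: Rao wins 13–11.
Okoro vs Nguyen: Okoro wins 15–9.
No candidate beats all others: Park beats Okoro beats Rao beats Park, a majority cycle.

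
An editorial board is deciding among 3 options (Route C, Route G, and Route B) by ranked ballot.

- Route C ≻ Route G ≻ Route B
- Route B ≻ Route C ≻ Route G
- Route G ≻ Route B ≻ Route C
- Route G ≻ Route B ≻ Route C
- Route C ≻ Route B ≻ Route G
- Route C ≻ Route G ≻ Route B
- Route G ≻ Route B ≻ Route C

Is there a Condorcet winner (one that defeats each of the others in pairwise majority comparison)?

No

Head-to-head results (7 voters total):
Route C vs Route G: Route C wins 4–3.
Route C vs Route B: Route B wins 4–3.
Route G vs Route B: Route G wins 5–2.
No candidate beats all others: Route C beats Route G beats Route B beats Route C, a majority cycle.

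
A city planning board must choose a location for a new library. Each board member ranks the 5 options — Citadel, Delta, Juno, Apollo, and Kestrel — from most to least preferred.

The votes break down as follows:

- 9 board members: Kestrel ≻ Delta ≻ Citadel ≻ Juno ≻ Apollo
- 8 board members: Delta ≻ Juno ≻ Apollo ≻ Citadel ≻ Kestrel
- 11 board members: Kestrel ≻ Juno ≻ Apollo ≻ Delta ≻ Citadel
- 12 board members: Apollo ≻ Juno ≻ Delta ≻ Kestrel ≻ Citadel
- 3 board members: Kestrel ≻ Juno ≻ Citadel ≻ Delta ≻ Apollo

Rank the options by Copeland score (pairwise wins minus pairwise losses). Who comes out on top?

Kestrel

Pairwise results:
  Citadel vs Delta: Delta wins 40–3.
  Citadel vs Juno: Juno wins 34–9.
  Citadel vs Apollo: Apollo wins 31–12.
  Citadel vs Kestrel: Kestrel wins 35–8.
  Delta vs Juno: Juno wins 26–17.
  Delta vs Apollo: Apollo wins 23–20.
  Delta vs Kestrel: Kestrel wins 23–20.
  Juno vs Apollo: Juno wins 31–12.
  Juno vs Kestrel: Kestrel wins 23–20.
  Apollo vs Kestrel: Kestrel wins 23–20.
Copeland scores (wins − losses):
  Citadel: 0 − 4 = -4
  Delta: 1 − 3 = -2
  Juno: 3 − 1 = 2
  Apollo: 2 − 2 = 0
  Kestrel: 4 − 0 = 4
Kestrel has the best Copeland score.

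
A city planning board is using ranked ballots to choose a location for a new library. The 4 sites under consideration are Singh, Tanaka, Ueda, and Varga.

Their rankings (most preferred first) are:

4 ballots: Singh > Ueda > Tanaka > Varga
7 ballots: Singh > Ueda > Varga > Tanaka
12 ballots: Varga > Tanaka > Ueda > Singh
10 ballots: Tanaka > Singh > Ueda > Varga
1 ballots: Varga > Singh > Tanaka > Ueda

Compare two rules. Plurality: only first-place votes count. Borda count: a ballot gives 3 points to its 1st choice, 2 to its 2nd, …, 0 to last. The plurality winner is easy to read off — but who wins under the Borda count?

Tanaka

Plurality first-place counts: Singh 11, Tanaka 10, Ueda 0, Varga 13 → Varga.
Borda totals: Singh 55, Tanaka 59, Ueda 44, Varga 46 → Tanaka.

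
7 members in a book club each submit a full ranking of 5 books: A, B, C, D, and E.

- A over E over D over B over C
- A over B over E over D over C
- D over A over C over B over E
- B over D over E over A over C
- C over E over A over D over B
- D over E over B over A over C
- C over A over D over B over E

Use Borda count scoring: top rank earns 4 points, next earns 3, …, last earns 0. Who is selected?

Borda scores:
  A: 4 + 4 + 3 + 1 + 2 + 1 + 3 = 18
  B: 1 + 3 + 1 + 4 + 0 + 2 + 1 = 12
  C: 0 + 0 + 2 + 0 + 4 + 0 + 4 = 10
  D: 2 + 1 + 4 + 3 + 1 + 4 + 2 = 17
  E: 3 + 2 + 0 + 2 + 3 + 3 + 0 = 13
A has the highest total.

A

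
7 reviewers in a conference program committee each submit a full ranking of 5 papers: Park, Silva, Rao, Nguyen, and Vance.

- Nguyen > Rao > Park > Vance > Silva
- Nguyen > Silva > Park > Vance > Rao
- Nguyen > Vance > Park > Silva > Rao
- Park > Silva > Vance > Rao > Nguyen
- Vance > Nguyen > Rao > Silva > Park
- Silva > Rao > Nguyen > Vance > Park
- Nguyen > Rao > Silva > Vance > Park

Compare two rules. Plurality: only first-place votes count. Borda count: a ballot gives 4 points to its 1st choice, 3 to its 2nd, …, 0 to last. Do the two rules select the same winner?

Yes

Plurality first-place counts: Park 1, Silva 1, Rao 0, Nguyen 4, Vance 1 → Nguyen.
Borda totals: Park 10, Silva 14, Rao 12, Nguyen 21, Vance 13 → Nguyen.
The two rules agree on Nguyen.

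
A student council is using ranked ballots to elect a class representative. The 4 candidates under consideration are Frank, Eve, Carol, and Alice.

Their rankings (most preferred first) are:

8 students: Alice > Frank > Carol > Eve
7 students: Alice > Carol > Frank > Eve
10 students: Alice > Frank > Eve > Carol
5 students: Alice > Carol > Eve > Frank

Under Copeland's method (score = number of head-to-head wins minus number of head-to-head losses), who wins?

Alice

Pairwise results:
  Frank vs Eve: Frank wins 25–5.
  Frank vs Carol: Frank wins 18–12.
  Frank vs Alice: Alice wins 30–0.
  Eve vs Carol: Carol wins 20–10.
  Eve vs Alice: Alice wins 30–0.
  Carol vs Alice: Alice wins 30–0.
Copeland scores (wins − losses):
  Frank: 2 − 1 = 1
  Eve: 0 − 3 = -3
  Carol: 1 − 2 = -1
  Alice: 3 − 0 = 3
Alice has the best Copeland score.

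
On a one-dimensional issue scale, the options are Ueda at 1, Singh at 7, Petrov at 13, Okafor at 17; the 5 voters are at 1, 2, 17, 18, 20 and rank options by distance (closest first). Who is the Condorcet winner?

Okafor

With single-peaked preferences on a line, the Condorcet winner is the candidate closest to the median voter.
The median voter (position 17) is closest to Okafor at 17.
Check: Okafor vs Singh — voters closer to Okafor: 3 of 5.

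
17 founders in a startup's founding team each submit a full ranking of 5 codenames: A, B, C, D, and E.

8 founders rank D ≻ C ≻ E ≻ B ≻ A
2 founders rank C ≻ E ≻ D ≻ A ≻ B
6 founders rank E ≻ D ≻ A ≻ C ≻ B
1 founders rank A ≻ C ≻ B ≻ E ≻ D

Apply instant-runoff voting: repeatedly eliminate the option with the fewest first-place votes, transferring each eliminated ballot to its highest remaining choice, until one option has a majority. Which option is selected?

E

Round 1: D 8, E 6, C 2, A 1, B 0. B has the fewest and is eliminated.
Round 2: D 8, E 6, C 2, A 1. A has the fewest and is eliminated.
Round 3: D 8, E 6, C 3. C has the fewest and is eliminated.
Round 4: E 9, D 8. E has a majority.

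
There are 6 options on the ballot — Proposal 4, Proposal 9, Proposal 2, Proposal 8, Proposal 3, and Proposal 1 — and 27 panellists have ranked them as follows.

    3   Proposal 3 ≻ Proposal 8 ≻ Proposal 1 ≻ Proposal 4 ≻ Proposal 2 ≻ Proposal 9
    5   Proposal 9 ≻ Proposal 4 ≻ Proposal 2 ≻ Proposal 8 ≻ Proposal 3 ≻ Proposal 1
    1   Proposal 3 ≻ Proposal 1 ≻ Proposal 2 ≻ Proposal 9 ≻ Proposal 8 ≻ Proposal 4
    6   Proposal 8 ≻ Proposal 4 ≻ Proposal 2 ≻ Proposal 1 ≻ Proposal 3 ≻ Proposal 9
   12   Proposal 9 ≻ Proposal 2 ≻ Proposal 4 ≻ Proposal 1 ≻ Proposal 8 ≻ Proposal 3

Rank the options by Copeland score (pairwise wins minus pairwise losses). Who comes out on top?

Pairwise results:
  Proposal 4 vs Proposal 9: Proposal 9 wins 18–9.
  Proposal 4 vs Proposal 2: Proposal 4 wins 14–13.
  Proposal 4 vs Proposal 8: Proposal 4 wins 17–10.
  Proposal 4 vs Proposal 3: Proposal 4 wins 23–4.
  Proposal 4 vs Proposal 1: Proposal 4 wins 23–4.
  Proposal 9 vs Proposal 2: Proposal 9 wins 17–10.
  Proposal 9 vs Proposal 8: Proposal 9 wins 18–9.
  Proposal 9 vs Proposal 3: Proposal 9 wins 17–10.
  Proposal 9 vs Proposal 1: Proposal 9 wins 17–10.
  Proposal 2 vs Proposal 8: Proposal 2 wins 18–9.
  Proposal 2 vs Proposal 3: Proposal 2 wins 23–4.
  Proposal 2 vs Proposal 1: Proposal 2 wins 23–4.
  Proposal 8 vs Proposal 3: Proposal 8 wins 23–4.
  Proposal 8 vs Proposal 1: Proposal 8 wins 14–13.
  Proposal 3 vs Proposal 1: Proposal 1 wins 18–9.
Copeland scores (wins − losses):
  Proposal 4: 4 − 1 = 3
  Proposal 9: 5 − 0 = 5
  Proposal 2: 3 − 2 = 1
  Proposal 8: 2 − 3 = -1
  Proposal 3: 0 − 5 = -5
  Proposal 1: 1 − 4 = -3
Proposal 9 has the best Copeland score.

Proposal 9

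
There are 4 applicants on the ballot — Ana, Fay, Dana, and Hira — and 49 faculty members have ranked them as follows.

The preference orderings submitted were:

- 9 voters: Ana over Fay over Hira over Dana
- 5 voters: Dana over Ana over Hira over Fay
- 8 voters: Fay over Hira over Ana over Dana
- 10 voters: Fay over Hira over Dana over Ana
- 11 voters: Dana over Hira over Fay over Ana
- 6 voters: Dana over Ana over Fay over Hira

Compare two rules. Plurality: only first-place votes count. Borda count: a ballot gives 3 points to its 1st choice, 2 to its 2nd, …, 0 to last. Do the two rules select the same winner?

Plurality first-place counts: Ana 9, Fay 18, Dana 22, Hira 0 → Dana.
Borda totals: Ana 57, Fay 89, Dana 76, Hira 72 → Fay.
The two rules disagree: plurality picks Dana, Borda picks Fay.

No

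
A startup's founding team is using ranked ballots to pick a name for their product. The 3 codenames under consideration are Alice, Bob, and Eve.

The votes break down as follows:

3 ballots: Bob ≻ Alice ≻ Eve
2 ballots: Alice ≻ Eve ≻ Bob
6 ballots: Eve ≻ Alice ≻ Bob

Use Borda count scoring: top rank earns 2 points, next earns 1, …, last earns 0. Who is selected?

Eve

Borda scores:
  Alice: 3·1 + 2·2 + 6·1 = 13
  Bob: 3·2 + 2·0 + 6·0 = 6
  Eve: 3·0 + 2·1 + 6·2 = 14
Eve has the highest total.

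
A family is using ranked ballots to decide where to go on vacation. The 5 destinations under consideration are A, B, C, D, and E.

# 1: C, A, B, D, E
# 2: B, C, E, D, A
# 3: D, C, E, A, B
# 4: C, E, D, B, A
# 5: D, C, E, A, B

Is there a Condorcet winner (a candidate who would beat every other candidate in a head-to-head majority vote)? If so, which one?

C

Head-to-head results (5 voters total):
A vs B: A wins 3–2.
A vs C: C wins 5–0.
A vs D: D wins 4–1.
A vs E: E wins 4–1.
B vs C: C wins 4–1.
B vs D: D wins 3–2.
B vs E: E wins 3–2.
C vs D: C wins 3–2.
C vs E: C wins 5–0.
D vs E: D wins 3–2.
C beats each rival — A (5–0), B (4–1), D (3–2), E (5–0) — so C is the Condorcet winner.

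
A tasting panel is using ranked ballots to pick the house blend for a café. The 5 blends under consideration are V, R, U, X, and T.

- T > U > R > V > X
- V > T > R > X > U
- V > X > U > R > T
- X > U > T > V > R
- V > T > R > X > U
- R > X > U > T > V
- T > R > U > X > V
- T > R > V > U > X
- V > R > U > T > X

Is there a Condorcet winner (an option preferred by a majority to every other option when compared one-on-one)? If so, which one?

Head-to-head results (9 voters total):
V vs R: V wins 5–4.
V vs U: V wins 5–4.
V vs X: V wins 6–3.
V vs T: T wins 5–4.
R vs U: R wins 6–3.
R vs X: R wins 7–2.
R vs T: T wins 6–3.
U vs X: X wins 5–4.
U vs T: T wins 5–4.
X vs T: T wins 6–3.
T beats each rival — V (5–4), R (6–3), U (5–4), X (6–3) — so T is the Condorcet winner.

T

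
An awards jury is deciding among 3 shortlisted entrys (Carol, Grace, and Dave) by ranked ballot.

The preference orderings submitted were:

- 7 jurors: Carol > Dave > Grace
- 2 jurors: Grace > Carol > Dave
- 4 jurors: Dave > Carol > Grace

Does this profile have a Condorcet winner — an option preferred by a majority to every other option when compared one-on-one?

Head-to-head results (13 voters total):
Carol vs Grace: Carol wins 11–2.
Carol vs Dave: Carol wins 9–4.
Grace vs Dave: Dave wins 11–2.
Carol beats each rival — Grace (11–2), Dave (9–4) — so Carol is the Condorcet winner.

Yes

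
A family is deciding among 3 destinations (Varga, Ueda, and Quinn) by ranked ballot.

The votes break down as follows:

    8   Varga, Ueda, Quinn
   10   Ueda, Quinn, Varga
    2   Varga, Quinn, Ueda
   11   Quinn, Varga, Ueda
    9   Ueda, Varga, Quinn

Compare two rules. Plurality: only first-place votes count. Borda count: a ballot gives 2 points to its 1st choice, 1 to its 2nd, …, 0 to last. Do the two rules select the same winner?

Plurality first-place counts: Varga 10, Ueda 19, Quinn 11 → Ueda.
Borda totals: Varga 40, Ueda 46, Quinn 34 → Ueda.
The two rules agree on Ueda.

Yes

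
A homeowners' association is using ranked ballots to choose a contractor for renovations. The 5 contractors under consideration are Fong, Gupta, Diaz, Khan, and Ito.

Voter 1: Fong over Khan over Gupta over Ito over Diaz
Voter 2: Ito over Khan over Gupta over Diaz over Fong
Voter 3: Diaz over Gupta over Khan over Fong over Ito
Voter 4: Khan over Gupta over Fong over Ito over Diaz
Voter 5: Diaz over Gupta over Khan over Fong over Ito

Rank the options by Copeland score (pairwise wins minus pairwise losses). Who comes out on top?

Khan

Pairwise results:
  Fong vs Gupta: Gupta wins 4–1.
  Fong vs Diaz: Diaz wins 3–2.
  Fong vs Khan: Khan wins 4–1.
  Fong vs Ito: Fong wins 4–1.
  Gupta vs Diaz: Gupta wins 3–2.
  Gupta vs Khan: Khan wins 3–2.
  Gupta vs Ito: Gupta wins 4–1.
  Diaz vs Khan: Khan wins 3–2.
  Diaz vs Ito: Ito wins 3–2.
  Khan vs Ito: Khan wins 4–1.
Copeland scores (wins − losses):
  Fong: 1 − 3 = -2
  Gupta: 3 − 1 = 2
  Diaz: 1 − 3 = -2
  Khan: 4 − 0 = 4
  Ito: 1 − 3 = -2
Khan has the best Copeland score.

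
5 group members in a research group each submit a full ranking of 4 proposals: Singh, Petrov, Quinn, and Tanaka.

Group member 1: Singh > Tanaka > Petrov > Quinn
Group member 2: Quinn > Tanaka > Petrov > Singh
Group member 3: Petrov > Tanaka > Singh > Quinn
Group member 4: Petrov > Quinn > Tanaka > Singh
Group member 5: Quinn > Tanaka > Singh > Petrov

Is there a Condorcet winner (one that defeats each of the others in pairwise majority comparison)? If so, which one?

Head-to-head results (5 voters total):
Singh vs Petrov: Petrov wins 3–2.
Singh vs Quinn: Quinn wins 3–2.
Singh vs Tanaka: Tanaka wins 4–1.
Petrov vs Quinn: Petrov wins 3–2.
Petrov vs Tanaka: Tanaka wins 3–2.
Quinn vs Tanaka: Quinn wins 3–2.
No candidate beats all others: Petrov beats Quinn beats Tanaka beats Petrov, a majority cycle.

There is no Condorcet winner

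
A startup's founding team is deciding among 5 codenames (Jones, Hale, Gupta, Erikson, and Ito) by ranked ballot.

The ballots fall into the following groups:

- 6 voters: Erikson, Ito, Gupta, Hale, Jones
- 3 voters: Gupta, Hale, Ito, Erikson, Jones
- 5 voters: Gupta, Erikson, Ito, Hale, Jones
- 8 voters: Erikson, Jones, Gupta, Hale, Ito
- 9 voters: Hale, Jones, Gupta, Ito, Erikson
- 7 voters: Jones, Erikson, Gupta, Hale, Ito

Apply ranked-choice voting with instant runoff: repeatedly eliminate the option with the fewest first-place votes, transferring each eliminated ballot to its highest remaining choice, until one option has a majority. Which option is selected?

Round 1: Erikson 14, Hale 9, Gupta 8, Jones 7, Ito 0. Ito has the fewest and is eliminated.
Round 2: Erikson 14, Hale 9, Gupta 8, Jones 7. Jones has the fewest and is eliminated.
Round 3: Erikson 21, Hale 9, Gupta 8. Erikson has a majority.

Erikson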